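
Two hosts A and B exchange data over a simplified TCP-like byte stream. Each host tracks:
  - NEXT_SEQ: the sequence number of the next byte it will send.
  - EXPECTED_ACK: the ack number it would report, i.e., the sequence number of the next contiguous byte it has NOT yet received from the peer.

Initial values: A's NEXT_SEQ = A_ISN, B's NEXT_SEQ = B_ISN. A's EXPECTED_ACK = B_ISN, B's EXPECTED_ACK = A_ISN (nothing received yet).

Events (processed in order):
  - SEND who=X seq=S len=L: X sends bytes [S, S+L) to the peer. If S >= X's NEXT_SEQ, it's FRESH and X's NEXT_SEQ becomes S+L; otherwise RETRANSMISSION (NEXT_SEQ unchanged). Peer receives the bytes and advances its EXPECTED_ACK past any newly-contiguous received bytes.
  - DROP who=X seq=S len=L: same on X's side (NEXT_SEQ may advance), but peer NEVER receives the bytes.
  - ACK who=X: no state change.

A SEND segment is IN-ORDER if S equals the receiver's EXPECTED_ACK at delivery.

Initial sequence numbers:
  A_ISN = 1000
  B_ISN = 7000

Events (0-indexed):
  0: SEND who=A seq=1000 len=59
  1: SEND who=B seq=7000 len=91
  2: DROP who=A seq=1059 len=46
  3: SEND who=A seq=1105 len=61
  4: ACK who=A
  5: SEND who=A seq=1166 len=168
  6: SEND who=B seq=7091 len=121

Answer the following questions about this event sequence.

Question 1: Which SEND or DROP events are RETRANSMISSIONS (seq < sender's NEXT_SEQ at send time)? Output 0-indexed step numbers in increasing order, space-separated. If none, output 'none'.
Step 0: SEND seq=1000 -> fresh
Step 1: SEND seq=7000 -> fresh
Step 2: DROP seq=1059 -> fresh
Step 3: SEND seq=1105 -> fresh
Step 5: SEND seq=1166 -> fresh
Step 6: SEND seq=7091 -> fresh

Answer: none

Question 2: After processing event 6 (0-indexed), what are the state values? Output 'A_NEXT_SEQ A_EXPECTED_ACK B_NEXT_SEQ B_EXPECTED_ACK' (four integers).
After event 0: A_seq=1059 A_ack=7000 B_seq=7000 B_ack=1059
After event 1: A_seq=1059 A_ack=7091 B_seq=7091 B_ack=1059
After event 2: A_seq=1105 A_ack=7091 B_seq=7091 B_ack=1059
After event 3: A_seq=1166 A_ack=7091 B_seq=7091 B_ack=1059
After event 4: A_seq=1166 A_ack=7091 B_seq=7091 B_ack=1059
After event 5: A_seq=1334 A_ack=7091 B_seq=7091 B_ack=1059
After event 6: A_seq=1334 A_ack=7212 B_seq=7212 B_ack=1059

1334 7212 7212 1059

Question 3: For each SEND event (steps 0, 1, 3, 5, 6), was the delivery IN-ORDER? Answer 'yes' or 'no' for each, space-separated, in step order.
Answer: yes yes no no yes

Derivation:
Step 0: SEND seq=1000 -> in-order
Step 1: SEND seq=7000 -> in-order
Step 3: SEND seq=1105 -> out-of-order
Step 5: SEND seq=1166 -> out-of-order
Step 6: SEND seq=7091 -> in-order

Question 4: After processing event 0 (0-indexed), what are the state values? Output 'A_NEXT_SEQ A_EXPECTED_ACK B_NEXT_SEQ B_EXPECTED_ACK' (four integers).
After event 0: A_seq=1059 A_ack=7000 B_seq=7000 B_ack=1059

1059 7000 7000 1059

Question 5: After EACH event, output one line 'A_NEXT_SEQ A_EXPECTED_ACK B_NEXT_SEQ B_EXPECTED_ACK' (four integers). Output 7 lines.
1059 7000 7000 1059
1059 7091 7091 1059
1105 7091 7091 1059
1166 7091 7091 1059
1166 7091 7091 1059
1334 7091 7091 1059
1334 7212 7212 1059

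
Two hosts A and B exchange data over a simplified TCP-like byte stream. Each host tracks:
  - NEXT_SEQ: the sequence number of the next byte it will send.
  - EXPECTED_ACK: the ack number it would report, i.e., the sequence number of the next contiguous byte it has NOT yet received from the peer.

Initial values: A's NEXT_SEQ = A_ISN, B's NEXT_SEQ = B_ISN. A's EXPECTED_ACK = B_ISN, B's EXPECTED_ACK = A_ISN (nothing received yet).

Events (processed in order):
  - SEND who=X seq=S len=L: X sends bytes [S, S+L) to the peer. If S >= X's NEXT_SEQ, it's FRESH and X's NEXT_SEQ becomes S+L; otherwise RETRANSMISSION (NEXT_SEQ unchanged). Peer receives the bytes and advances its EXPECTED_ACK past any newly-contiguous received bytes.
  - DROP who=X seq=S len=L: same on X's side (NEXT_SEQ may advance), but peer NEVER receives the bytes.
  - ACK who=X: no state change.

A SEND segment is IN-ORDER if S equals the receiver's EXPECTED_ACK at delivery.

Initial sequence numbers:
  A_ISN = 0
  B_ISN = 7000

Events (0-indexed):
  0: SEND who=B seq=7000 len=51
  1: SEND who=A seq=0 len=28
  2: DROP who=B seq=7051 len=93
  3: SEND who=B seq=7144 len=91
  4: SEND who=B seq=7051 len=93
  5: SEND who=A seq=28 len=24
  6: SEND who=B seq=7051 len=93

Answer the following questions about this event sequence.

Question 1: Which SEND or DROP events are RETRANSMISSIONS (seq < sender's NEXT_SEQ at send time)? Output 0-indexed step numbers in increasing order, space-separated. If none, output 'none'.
Answer: 4 6

Derivation:
Step 0: SEND seq=7000 -> fresh
Step 1: SEND seq=0 -> fresh
Step 2: DROP seq=7051 -> fresh
Step 3: SEND seq=7144 -> fresh
Step 4: SEND seq=7051 -> retransmit
Step 5: SEND seq=28 -> fresh
Step 6: SEND seq=7051 -> retransmit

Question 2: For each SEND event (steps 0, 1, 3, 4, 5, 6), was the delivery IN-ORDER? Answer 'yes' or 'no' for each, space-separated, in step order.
Step 0: SEND seq=7000 -> in-order
Step 1: SEND seq=0 -> in-order
Step 3: SEND seq=7144 -> out-of-order
Step 4: SEND seq=7051 -> in-order
Step 5: SEND seq=28 -> in-order
Step 6: SEND seq=7051 -> out-of-order

Answer: yes yes no yes yes no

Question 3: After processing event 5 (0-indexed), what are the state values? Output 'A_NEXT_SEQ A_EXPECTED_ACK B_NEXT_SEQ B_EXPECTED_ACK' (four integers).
After event 0: A_seq=0 A_ack=7051 B_seq=7051 B_ack=0
After event 1: A_seq=28 A_ack=7051 B_seq=7051 B_ack=28
After event 2: A_seq=28 A_ack=7051 B_seq=7144 B_ack=28
After event 3: A_seq=28 A_ack=7051 B_seq=7235 B_ack=28
After event 4: A_seq=28 A_ack=7235 B_seq=7235 B_ack=28
After event 5: A_seq=52 A_ack=7235 B_seq=7235 B_ack=52

52 7235 7235 52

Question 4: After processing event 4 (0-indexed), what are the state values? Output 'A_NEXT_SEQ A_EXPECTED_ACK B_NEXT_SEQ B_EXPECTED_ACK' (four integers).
After event 0: A_seq=0 A_ack=7051 B_seq=7051 B_ack=0
After event 1: A_seq=28 A_ack=7051 B_seq=7051 B_ack=28
After event 2: A_seq=28 A_ack=7051 B_seq=7144 B_ack=28
After event 3: A_seq=28 A_ack=7051 B_seq=7235 B_ack=28
After event 4: A_seq=28 A_ack=7235 B_seq=7235 B_ack=28

28 7235 7235 28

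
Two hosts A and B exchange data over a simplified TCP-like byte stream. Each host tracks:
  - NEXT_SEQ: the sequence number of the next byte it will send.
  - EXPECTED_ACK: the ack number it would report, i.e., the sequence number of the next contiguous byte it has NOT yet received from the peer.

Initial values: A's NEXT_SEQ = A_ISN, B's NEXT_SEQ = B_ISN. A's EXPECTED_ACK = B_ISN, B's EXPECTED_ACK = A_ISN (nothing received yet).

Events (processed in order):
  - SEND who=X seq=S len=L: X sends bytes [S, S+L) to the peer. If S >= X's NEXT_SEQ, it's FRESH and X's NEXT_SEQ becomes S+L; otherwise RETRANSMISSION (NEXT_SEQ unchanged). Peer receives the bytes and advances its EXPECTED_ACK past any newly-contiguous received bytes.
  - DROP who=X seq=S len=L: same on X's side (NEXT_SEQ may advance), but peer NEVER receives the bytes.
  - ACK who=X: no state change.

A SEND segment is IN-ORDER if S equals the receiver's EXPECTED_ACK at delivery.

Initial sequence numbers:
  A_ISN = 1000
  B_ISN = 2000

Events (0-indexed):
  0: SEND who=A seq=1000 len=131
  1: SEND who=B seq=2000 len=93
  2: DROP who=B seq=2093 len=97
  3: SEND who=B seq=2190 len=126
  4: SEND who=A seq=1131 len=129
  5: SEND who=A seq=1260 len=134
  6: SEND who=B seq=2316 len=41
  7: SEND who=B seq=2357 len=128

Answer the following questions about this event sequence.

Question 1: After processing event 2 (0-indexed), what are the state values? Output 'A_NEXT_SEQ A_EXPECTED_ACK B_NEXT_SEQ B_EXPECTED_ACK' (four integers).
After event 0: A_seq=1131 A_ack=2000 B_seq=2000 B_ack=1131
After event 1: A_seq=1131 A_ack=2093 B_seq=2093 B_ack=1131
After event 2: A_seq=1131 A_ack=2093 B_seq=2190 B_ack=1131

1131 2093 2190 1131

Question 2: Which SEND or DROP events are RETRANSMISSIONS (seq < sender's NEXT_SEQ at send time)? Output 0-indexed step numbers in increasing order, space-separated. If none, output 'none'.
Answer: none

Derivation:
Step 0: SEND seq=1000 -> fresh
Step 1: SEND seq=2000 -> fresh
Step 2: DROP seq=2093 -> fresh
Step 3: SEND seq=2190 -> fresh
Step 4: SEND seq=1131 -> fresh
Step 5: SEND seq=1260 -> fresh
Step 6: SEND seq=2316 -> fresh
Step 7: SEND seq=2357 -> fresh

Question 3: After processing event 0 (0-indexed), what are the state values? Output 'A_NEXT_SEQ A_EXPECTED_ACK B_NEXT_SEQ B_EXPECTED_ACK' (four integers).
After event 0: A_seq=1131 A_ack=2000 B_seq=2000 B_ack=1131

1131 2000 2000 1131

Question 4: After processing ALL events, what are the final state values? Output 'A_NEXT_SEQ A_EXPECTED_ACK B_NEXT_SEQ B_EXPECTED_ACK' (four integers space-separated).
Answer: 1394 2093 2485 1394

Derivation:
After event 0: A_seq=1131 A_ack=2000 B_seq=2000 B_ack=1131
After event 1: A_seq=1131 A_ack=2093 B_seq=2093 B_ack=1131
After event 2: A_seq=1131 A_ack=2093 B_seq=2190 B_ack=1131
After event 3: A_seq=1131 A_ack=2093 B_seq=2316 B_ack=1131
After event 4: A_seq=1260 A_ack=2093 B_seq=2316 B_ack=1260
After event 5: A_seq=1394 A_ack=2093 B_seq=2316 B_ack=1394
After event 6: A_seq=1394 A_ack=2093 B_seq=2357 B_ack=1394
After event 7: A_seq=1394 A_ack=2093 B_seq=2485 B_ack=1394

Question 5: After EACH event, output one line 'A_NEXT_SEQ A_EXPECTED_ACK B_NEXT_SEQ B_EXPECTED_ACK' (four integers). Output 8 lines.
1131 2000 2000 1131
1131 2093 2093 1131
1131 2093 2190 1131
1131 2093 2316 1131
1260 2093 2316 1260
1394 2093 2316 1394
1394 2093 2357 1394
1394 2093 2485 1394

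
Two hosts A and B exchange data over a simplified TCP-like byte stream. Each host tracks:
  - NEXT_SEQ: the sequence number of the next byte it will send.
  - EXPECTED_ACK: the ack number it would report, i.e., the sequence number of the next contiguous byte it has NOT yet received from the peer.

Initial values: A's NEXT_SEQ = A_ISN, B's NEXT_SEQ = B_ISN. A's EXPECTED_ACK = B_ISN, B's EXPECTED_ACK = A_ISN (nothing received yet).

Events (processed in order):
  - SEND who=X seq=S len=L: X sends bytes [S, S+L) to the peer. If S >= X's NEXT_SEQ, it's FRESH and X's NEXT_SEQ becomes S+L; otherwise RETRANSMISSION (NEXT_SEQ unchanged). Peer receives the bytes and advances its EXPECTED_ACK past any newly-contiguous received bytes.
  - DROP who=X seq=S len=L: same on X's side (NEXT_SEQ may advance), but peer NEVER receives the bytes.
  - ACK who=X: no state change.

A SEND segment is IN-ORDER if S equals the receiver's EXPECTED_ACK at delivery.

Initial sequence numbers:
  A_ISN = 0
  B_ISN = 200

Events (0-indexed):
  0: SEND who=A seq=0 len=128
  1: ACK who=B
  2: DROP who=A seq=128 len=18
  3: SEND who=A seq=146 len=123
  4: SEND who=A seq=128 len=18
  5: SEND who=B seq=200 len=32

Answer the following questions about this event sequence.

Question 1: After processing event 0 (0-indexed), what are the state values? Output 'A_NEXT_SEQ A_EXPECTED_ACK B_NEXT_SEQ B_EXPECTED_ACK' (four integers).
After event 0: A_seq=128 A_ack=200 B_seq=200 B_ack=128

128 200 200 128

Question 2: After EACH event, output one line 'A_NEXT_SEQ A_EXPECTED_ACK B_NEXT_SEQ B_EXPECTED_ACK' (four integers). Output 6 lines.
128 200 200 128
128 200 200 128
146 200 200 128
269 200 200 128
269 200 200 269
269 232 232 269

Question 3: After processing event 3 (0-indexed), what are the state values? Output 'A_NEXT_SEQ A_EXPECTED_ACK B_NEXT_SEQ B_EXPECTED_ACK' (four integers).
After event 0: A_seq=128 A_ack=200 B_seq=200 B_ack=128
After event 1: A_seq=128 A_ack=200 B_seq=200 B_ack=128
After event 2: A_seq=146 A_ack=200 B_seq=200 B_ack=128
After event 3: A_seq=269 A_ack=200 B_seq=200 B_ack=128

269 200 200 128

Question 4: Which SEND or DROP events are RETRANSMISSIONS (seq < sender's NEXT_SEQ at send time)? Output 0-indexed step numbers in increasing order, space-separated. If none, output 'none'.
Answer: 4

Derivation:
Step 0: SEND seq=0 -> fresh
Step 2: DROP seq=128 -> fresh
Step 3: SEND seq=146 -> fresh
Step 4: SEND seq=128 -> retransmit
Step 5: SEND seq=200 -> fresh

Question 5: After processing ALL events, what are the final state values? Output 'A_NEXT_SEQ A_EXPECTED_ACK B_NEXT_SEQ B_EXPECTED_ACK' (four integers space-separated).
Answer: 269 232 232 269

Derivation:
After event 0: A_seq=128 A_ack=200 B_seq=200 B_ack=128
After event 1: A_seq=128 A_ack=200 B_seq=200 B_ack=128
After event 2: A_seq=146 A_ack=200 B_seq=200 B_ack=128
After event 3: A_seq=269 A_ack=200 B_seq=200 B_ack=128
After event 4: A_seq=269 A_ack=200 B_seq=200 B_ack=269
After event 5: A_seq=269 A_ack=232 B_seq=232 B_ack=269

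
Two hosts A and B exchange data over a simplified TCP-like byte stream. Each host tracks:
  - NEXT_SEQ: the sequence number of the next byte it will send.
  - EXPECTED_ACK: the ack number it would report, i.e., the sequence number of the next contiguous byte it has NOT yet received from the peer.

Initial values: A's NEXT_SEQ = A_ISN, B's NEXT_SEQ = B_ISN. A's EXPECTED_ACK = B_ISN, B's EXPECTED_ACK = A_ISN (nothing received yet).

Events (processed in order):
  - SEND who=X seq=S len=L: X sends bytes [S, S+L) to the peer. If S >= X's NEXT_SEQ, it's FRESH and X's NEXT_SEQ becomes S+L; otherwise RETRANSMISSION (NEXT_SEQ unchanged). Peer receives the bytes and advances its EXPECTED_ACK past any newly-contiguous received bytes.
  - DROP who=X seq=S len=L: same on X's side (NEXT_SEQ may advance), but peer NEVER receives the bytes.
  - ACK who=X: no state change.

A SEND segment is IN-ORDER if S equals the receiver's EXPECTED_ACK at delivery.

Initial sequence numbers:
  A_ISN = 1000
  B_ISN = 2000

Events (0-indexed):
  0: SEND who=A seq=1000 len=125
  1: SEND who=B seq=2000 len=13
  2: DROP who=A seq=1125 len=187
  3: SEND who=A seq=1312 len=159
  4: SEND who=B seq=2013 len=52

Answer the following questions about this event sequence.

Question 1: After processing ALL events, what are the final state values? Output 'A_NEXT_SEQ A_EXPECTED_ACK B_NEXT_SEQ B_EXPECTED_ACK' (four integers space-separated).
After event 0: A_seq=1125 A_ack=2000 B_seq=2000 B_ack=1125
After event 1: A_seq=1125 A_ack=2013 B_seq=2013 B_ack=1125
After event 2: A_seq=1312 A_ack=2013 B_seq=2013 B_ack=1125
After event 3: A_seq=1471 A_ack=2013 B_seq=2013 B_ack=1125
After event 4: A_seq=1471 A_ack=2065 B_seq=2065 B_ack=1125

Answer: 1471 2065 2065 1125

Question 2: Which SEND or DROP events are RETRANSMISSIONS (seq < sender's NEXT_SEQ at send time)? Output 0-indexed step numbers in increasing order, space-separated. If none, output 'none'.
Answer: none

Derivation:
Step 0: SEND seq=1000 -> fresh
Step 1: SEND seq=2000 -> fresh
Step 2: DROP seq=1125 -> fresh
Step 3: SEND seq=1312 -> fresh
Step 4: SEND seq=2013 -> fresh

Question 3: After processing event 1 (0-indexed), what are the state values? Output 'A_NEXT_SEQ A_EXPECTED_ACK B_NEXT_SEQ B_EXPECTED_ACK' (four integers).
After event 0: A_seq=1125 A_ack=2000 B_seq=2000 B_ack=1125
After event 1: A_seq=1125 A_ack=2013 B_seq=2013 B_ack=1125

1125 2013 2013 1125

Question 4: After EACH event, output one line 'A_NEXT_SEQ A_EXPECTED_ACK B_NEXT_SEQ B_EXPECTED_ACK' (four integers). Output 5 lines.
1125 2000 2000 1125
1125 2013 2013 1125
1312 2013 2013 1125
1471 2013 2013 1125
1471 2065 2065 1125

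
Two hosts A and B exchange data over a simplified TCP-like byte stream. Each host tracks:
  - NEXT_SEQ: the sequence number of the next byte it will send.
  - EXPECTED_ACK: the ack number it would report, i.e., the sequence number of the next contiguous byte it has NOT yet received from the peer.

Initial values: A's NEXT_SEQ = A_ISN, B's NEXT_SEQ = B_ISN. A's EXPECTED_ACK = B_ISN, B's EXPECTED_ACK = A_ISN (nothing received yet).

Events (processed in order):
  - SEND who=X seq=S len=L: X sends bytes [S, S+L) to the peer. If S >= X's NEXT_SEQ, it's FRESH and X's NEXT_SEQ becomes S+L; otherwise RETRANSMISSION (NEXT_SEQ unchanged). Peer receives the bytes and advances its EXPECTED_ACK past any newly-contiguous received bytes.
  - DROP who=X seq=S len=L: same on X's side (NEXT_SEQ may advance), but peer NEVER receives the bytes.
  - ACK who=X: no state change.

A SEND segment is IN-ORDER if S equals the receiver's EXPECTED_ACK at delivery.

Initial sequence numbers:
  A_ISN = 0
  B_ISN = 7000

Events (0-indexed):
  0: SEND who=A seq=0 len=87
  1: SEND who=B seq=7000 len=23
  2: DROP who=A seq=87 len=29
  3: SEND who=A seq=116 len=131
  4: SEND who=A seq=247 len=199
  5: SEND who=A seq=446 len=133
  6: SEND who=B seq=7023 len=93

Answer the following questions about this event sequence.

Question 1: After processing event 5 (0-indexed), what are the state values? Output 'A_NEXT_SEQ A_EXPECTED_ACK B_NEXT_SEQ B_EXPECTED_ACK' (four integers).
After event 0: A_seq=87 A_ack=7000 B_seq=7000 B_ack=87
After event 1: A_seq=87 A_ack=7023 B_seq=7023 B_ack=87
After event 2: A_seq=116 A_ack=7023 B_seq=7023 B_ack=87
After event 3: A_seq=247 A_ack=7023 B_seq=7023 B_ack=87
After event 4: A_seq=446 A_ack=7023 B_seq=7023 B_ack=87
After event 5: A_seq=579 A_ack=7023 B_seq=7023 B_ack=87

579 7023 7023 87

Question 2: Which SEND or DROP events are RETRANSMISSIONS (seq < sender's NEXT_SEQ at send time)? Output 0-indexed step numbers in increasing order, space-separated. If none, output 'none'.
Step 0: SEND seq=0 -> fresh
Step 1: SEND seq=7000 -> fresh
Step 2: DROP seq=87 -> fresh
Step 3: SEND seq=116 -> fresh
Step 4: SEND seq=247 -> fresh
Step 5: SEND seq=446 -> fresh
Step 6: SEND seq=7023 -> fresh

Answer: none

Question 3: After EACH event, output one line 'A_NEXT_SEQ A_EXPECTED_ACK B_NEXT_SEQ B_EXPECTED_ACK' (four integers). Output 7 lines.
87 7000 7000 87
87 7023 7023 87
116 7023 7023 87
247 7023 7023 87
446 7023 7023 87
579 7023 7023 87
579 7116 7116 87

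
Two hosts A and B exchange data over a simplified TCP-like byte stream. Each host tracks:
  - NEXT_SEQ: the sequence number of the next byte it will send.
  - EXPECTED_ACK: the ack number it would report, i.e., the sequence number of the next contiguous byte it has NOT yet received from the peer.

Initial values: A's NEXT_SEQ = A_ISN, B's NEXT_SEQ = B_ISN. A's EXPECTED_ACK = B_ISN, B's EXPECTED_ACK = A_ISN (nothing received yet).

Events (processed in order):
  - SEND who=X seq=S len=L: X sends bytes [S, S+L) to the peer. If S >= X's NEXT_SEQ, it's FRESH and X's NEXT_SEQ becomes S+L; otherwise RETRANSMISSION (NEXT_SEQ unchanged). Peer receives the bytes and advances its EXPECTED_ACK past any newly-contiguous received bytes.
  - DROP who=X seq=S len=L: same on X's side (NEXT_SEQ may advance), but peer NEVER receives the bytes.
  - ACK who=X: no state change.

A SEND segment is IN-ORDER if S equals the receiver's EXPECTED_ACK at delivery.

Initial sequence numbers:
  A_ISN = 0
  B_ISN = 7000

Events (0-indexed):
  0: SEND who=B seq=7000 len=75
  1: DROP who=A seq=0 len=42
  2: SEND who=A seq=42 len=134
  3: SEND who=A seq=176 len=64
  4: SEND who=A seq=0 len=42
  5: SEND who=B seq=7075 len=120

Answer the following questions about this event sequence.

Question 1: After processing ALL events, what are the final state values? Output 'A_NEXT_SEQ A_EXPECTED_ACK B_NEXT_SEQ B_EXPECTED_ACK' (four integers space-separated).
After event 0: A_seq=0 A_ack=7075 B_seq=7075 B_ack=0
After event 1: A_seq=42 A_ack=7075 B_seq=7075 B_ack=0
After event 2: A_seq=176 A_ack=7075 B_seq=7075 B_ack=0
After event 3: A_seq=240 A_ack=7075 B_seq=7075 B_ack=0
After event 4: A_seq=240 A_ack=7075 B_seq=7075 B_ack=240
After event 5: A_seq=240 A_ack=7195 B_seq=7195 B_ack=240

Answer: 240 7195 7195 240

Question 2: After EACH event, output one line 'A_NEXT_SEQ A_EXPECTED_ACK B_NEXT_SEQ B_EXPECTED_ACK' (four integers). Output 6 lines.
0 7075 7075 0
42 7075 7075 0
176 7075 7075 0
240 7075 7075 0
240 7075 7075 240
240 7195 7195 240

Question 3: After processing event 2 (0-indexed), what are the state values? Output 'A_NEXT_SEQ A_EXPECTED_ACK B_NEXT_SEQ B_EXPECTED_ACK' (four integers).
After event 0: A_seq=0 A_ack=7075 B_seq=7075 B_ack=0
After event 1: A_seq=42 A_ack=7075 B_seq=7075 B_ack=0
After event 2: A_seq=176 A_ack=7075 B_seq=7075 B_ack=0

176 7075 7075 0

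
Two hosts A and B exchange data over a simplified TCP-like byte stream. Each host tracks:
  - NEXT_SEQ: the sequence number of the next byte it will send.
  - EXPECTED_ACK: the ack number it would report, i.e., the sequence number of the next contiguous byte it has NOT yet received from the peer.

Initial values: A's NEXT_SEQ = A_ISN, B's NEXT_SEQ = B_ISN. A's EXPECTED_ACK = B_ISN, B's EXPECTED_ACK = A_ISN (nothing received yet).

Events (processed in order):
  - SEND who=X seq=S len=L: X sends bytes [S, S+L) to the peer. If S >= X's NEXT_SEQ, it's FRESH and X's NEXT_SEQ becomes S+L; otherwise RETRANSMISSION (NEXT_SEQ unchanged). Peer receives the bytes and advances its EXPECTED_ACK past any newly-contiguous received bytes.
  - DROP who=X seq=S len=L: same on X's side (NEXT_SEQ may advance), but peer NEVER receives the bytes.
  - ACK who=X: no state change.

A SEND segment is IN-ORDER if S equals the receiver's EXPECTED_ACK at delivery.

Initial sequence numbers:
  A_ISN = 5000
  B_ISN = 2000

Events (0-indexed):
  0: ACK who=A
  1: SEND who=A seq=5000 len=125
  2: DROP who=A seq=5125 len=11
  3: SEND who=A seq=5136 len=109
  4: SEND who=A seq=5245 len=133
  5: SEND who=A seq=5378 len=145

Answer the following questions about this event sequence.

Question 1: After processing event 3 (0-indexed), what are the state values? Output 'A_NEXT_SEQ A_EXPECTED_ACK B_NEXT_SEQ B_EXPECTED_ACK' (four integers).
After event 0: A_seq=5000 A_ack=2000 B_seq=2000 B_ack=5000
After event 1: A_seq=5125 A_ack=2000 B_seq=2000 B_ack=5125
After event 2: A_seq=5136 A_ack=2000 B_seq=2000 B_ack=5125
After event 3: A_seq=5245 A_ack=2000 B_seq=2000 B_ack=5125

5245 2000 2000 5125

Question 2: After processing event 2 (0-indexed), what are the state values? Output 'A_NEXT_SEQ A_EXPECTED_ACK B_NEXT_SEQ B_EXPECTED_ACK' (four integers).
After event 0: A_seq=5000 A_ack=2000 B_seq=2000 B_ack=5000
After event 1: A_seq=5125 A_ack=2000 B_seq=2000 B_ack=5125
After event 2: A_seq=5136 A_ack=2000 B_seq=2000 B_ack=5125

5136 2000 2000 5125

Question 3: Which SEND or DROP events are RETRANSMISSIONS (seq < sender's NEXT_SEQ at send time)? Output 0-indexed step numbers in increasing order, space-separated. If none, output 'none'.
Answer: none

Derivation:
Step 1: SEND seq=5000 -> fresh
Step 2: DROP seq=5125 -> fresh
Step 3: SEND seq=5136 -> fresh
Step 4: SEND seq=5245 -> fresh
Step 5: SEND seq=5378 -> fresh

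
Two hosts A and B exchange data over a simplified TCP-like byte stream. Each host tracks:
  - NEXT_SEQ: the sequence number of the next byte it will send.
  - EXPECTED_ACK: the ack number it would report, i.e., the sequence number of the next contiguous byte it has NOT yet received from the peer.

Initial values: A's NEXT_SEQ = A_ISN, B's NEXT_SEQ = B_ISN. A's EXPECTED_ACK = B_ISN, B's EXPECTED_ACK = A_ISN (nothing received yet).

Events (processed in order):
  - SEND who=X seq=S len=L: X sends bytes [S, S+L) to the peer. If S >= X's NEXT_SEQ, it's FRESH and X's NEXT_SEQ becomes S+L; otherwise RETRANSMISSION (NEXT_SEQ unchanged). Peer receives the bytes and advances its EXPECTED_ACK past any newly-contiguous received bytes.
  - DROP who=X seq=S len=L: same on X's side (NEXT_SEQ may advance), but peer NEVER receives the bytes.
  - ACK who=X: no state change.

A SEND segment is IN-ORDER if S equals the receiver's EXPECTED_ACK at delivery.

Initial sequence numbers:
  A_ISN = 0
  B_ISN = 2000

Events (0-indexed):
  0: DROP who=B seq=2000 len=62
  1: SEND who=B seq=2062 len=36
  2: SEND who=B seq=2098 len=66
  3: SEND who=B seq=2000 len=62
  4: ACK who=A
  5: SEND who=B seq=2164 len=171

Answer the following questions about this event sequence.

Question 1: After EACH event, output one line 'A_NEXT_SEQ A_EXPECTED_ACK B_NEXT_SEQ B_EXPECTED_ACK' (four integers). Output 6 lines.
0 2000 2062 0
0 2000 2098 0
0 2000 2164 0
0 2164 2164 0
0 2164 2164 0
0 2335 2335 0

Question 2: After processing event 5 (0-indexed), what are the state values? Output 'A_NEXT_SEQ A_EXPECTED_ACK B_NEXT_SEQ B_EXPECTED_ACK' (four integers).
After event 0: A_seq=0 A_ack=2000 B_seq=2062 B_ack=0
After event 1: A_seq=0 A_ack=2000 B_seq=2098 B_ack=0
After event 2: A_seq=0 A_ack=2000 B_seq=2164 B_ack=0
After event 3: A_seq=0 A_ack=2164 B_seq=2164 B_ack=0
After event 4: A_seq=0 A_ack=2164 B_seq=2164 B_ack=0
After event 5: A_seq=0 A_ack=2335 B_seq=2335 B_ack=0

0 2335 2335 0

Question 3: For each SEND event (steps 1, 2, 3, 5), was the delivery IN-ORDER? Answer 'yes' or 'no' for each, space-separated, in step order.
Answer: no no yes yes

Derivation:
Step 1: SEND seq=2062 -> out-of-order
Step 2: SEND seq=2098 -> out-of-order
Step 3: SEND seq=2000 -> in-order
Step 5: SEND seq=2164 -> in-order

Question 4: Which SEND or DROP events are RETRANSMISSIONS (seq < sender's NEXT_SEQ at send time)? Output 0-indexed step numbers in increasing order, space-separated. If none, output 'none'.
Step 0: DROP seq=2000 -> fresh
Step 1: SEND seq=2062 -> fresh
Step 2: SEND seq=2098 -> fresh
Step 3: SEND seq=2000 -> retransmit
Step 5: SEND seq=2164 -> fresh

Answer: 3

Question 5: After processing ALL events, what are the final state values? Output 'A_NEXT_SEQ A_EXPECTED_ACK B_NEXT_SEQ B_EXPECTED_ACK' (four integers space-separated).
After event 0: A_seq=0 A_ack=2000 B_seq=2062 B_ack=0
After event 1: A_seq=0 A_ack=2000 B_seq=2098 B_ack=0
After event 2: A_seq=0 A_ack=2000 B_seq=2164 B_ack=0
After event 3: A_seq=0 A_ack=2164 B_seq=2164 B_ack=0
After event 4: A_seq=0 A_ack=2164 B_seq=2164 B_ack=0
After event 5: A_seq=0 A_ack=2335 B_seq=2335 B_ack=0

Answer: 0 2335 2335 0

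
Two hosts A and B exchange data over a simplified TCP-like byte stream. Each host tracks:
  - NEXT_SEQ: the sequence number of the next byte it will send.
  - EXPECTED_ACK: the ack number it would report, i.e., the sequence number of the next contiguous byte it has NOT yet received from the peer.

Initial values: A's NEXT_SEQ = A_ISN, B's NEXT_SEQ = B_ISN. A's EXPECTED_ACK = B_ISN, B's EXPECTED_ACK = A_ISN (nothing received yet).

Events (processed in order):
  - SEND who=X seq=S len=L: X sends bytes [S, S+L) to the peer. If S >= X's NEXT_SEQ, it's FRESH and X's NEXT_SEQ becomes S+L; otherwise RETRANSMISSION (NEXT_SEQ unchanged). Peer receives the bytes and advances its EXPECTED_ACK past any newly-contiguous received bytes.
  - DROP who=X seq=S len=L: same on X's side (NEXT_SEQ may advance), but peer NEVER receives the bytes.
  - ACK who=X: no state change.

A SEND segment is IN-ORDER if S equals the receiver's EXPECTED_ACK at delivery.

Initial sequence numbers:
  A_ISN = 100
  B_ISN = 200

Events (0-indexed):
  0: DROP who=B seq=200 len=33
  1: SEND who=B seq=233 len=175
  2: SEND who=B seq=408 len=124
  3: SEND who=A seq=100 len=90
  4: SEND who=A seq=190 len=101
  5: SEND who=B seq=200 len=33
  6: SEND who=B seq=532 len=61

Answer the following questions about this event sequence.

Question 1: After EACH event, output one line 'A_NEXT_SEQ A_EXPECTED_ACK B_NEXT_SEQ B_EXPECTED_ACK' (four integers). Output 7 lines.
100 200 233 100
100 200 408 100
100 200 532 100
190 200 532 190
291 200 532 291
291 532 532 291
291 593 593 291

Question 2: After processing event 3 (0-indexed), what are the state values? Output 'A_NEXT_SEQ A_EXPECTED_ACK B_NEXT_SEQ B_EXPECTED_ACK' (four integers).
After event 0: A_seq=100 A_ack=200 B_seq=233 B_ack=100
After event 1: A_seq=100 A_ack=200 B_seq=408 B_ack=100
After event 2: A_seq=100 A_ack=200 B_seq=532 B_ack=100
After event 3: A_seq=190 A_ack=200 B_seq=532 B_ack=190

190 200 532 190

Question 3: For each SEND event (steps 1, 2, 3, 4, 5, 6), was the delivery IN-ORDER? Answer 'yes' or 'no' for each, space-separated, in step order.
Answer: no no yes yes yes yes

Derivation:
Step 1: SEND seq=233 -> out-of-order
Step 2: SEND seq=408 -> out-of-order
Step 3: SEND seq=100 -> in-order
Step 4: SEND seq=190 -> in-order
Step 5: SEND seq=200 -> in-order
Step 6: SEND seq=532 -> in-order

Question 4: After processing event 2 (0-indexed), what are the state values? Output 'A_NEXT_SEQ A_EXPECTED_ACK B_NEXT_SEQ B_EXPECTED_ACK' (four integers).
After event 0: A_seq=100 A_ack=200 B_seq=233 B_ack=100
After event 1: A_seq=100 A_ack=200 B_seq=408 B_ack=100
After event 2: A_seq=100 A_ack=200 B_seq=532 B_ack=100

100 200 532 100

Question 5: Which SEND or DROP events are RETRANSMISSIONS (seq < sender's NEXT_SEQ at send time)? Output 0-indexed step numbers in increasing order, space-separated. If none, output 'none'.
Answer: 5

Derivation:
Step 0: DROP seq=200 -> fresh
Step 1: SEND seq=233 -> fresh
Step 2: SEND seq=408 -> fresh
Step 3: SEND seq=100 -> fresh
Step 4: SEND seq=190 -> fresh
Step 5: SEND seq=200 -> retransmit
Step 6: SEND seq=532 -> fresh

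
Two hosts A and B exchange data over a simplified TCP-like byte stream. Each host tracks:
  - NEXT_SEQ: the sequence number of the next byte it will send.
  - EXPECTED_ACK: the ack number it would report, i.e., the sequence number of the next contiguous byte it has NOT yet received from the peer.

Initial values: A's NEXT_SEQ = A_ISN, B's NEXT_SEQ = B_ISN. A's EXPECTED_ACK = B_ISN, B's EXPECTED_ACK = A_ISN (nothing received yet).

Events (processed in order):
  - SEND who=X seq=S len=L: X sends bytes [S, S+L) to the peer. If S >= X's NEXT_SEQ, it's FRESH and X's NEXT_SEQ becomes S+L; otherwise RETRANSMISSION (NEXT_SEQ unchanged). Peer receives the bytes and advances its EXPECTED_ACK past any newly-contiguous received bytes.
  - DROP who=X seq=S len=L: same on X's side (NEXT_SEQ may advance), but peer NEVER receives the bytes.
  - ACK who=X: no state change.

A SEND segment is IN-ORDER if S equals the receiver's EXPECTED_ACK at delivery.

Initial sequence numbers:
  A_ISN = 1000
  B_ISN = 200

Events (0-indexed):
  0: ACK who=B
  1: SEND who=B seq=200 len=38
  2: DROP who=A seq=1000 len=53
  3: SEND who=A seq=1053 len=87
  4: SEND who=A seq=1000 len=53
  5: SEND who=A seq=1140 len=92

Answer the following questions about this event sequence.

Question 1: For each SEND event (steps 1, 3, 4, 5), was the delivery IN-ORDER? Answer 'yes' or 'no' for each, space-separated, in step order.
Step 1: SEND seq=200 -> in-order
Step 3: SEND seq=1053 -> out-of-order
Step 4: SEND seq=1000 -> in-order
Step 5: SEND seq=1140 -> in-order

Answer: yes no yes yes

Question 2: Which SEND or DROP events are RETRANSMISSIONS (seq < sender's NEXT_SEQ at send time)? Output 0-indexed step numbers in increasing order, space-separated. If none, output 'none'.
Step 1: SEND seq=200 -> fresh
Step 2: DROP seq=1000 -> fresh
Step 3: SEND seq=1053 -> fresh
Step 4: SEND seq=1000 -> retransmit
Step 5: SEND seq=1140 -> fresh

Answer: 4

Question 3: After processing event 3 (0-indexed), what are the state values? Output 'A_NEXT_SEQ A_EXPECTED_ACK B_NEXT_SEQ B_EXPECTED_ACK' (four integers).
After event 0: A_seq=1000 A_ack=200 B_seq=200 B_ack=1000
After event 1: A_seq=1000 A_ack=238 B_seq=238 B_ack=1000
After event 2: A_seq=1053 A_ack=238 B_seq=238 B_ack=1000
After event 3: A_seq=1140 A_ack=238 B_seq=238 B_ack=1000

1140 238 238 1000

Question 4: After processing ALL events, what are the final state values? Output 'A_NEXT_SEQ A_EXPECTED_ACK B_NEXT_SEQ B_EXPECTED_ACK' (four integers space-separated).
Answer: 1232 238 238 1232

Derivation:
After event 0: A_seq=1000 A_ack=200 B_seq=200 B_ack=1000
After event 1: A_seq=1000 A_ack=238 B_seq=238 B_ack=1000
After event 2: A_seq=1053 A_ack=238 B_seq=238 B_ack=1000
After event 3: A_seq=1140 A_ack=238 B_seq=238 B_ack=1000
After event 4: A_seq=1140 A_ack=238 B_seq=238 B_ack=1140
After event 5: A_seq=1232 A_ack=238 B_seq=238 B_ack=1232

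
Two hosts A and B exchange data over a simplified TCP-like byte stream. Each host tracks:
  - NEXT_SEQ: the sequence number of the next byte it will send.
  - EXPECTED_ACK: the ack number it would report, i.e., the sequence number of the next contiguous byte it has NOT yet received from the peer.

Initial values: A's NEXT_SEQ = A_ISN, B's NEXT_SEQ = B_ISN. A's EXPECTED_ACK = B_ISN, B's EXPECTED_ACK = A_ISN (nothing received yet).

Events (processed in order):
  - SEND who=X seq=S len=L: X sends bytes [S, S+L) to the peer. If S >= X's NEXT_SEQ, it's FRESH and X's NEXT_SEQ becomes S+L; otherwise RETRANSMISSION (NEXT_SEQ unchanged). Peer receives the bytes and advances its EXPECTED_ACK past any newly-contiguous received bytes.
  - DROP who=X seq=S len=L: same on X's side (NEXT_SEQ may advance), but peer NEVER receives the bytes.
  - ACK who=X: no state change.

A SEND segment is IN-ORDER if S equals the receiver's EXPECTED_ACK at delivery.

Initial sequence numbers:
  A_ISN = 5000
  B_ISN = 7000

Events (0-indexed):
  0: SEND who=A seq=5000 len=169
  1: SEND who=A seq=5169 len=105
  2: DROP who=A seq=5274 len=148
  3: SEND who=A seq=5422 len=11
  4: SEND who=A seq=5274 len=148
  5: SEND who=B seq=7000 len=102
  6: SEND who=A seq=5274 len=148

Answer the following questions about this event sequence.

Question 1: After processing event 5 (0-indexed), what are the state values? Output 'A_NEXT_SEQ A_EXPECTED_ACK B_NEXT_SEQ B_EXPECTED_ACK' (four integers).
After event 0: A_seq=5169 A_ack=7000 B_seq=7000 B_ack=5169
After event 1: A_seq=5274 A_ack=7000 B_seq=7000 B_ack=5274
After event 2: A_seq=5422 A_ack=7000 B_seq=7000 B_ack=5274
After event 3: A_seq=5433 A_ack=7000 B_seq=7000 B_ack=5274
After event 4: A_seq=5433 A_ack=7000 B_seq=7000 B_ack=5433
After event 5: A_seq=5433 A_ack=7102 B_seq=7102 B_ack=5433

5433 7102 7102 5433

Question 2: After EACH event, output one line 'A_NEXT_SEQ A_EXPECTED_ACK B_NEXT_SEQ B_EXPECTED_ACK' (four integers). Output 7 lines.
5169 7000 7000 5169
5274 7000 7000 5274
5422 7000 7000 5274
5433 7000 7000 5274
5433 7000 7000 5433
5433 7102 7102 5433
5433 7102 7102 5433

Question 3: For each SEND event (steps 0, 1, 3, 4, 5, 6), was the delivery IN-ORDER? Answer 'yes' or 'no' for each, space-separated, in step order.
Answer: yes yes no yes yes no

Derivation:
Step 0: SEND seq=5000 -> in-order
Step 1: SEND seq=5169 -> in-order
Step 3: SEND seq=5422 -> out-of-order
Step 4: SEND seq=5274 -> in-order
Step 5: SEND seq=7000 -> in-order
Step 6: SEND seq=5274 -> out-of-order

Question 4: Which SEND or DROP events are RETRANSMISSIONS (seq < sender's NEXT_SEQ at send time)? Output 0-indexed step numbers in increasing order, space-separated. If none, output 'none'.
Step 0: SEND seq=5000 -> fresh
Step 1: SEND seq=5169 -> fresh
Step 2: DROP seq=5274 -> fresh
Step 3: SEND seq=5422 -> fresh
Step 4: SEND seq=5274 -> retransmit
Step 5: SEND seq=7000 -> fresh
Step 6: SEND seq=5274 -> retransmit

Answer: 4 6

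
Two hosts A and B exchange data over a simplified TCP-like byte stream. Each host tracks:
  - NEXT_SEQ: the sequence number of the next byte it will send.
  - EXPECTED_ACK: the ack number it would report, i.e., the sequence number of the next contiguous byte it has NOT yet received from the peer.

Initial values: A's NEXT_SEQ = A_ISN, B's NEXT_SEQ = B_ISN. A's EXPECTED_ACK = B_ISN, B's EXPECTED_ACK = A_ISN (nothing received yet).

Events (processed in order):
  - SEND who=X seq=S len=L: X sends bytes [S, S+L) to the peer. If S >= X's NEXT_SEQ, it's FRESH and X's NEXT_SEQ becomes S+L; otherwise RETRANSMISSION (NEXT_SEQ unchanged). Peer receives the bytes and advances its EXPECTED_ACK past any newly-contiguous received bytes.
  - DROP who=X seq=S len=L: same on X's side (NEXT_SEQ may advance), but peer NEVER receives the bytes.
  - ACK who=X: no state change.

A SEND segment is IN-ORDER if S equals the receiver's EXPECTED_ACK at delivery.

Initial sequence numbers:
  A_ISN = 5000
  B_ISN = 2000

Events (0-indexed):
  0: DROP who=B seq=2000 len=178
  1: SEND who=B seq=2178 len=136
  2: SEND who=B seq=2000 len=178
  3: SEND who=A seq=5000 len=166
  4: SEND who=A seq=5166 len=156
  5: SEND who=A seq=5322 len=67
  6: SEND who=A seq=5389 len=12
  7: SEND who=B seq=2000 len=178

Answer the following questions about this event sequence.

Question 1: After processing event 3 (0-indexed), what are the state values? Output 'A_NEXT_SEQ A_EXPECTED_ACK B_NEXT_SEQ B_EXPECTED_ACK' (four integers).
After event 0: A_seq=5000 A_ack=2000 B_seq=2178 B_ack=5000
After event 1: A_seq=5000 A_ack=2000 B_seq=2314 B_ack=5000
After event 2: A_seq=5000 A_ack=2314 B_seq=2314 B_ack=5000
After event 3: A_seq=5166 A_ack=2314 B_seq=2314 B_ack=5166

5166 2314 2314 5166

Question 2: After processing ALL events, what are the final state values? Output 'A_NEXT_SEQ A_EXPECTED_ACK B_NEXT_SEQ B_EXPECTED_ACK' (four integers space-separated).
Answer: 5401 2314 2314 5401

Derivation:
After event 0: A_seq=5000 A_ack=2000 B_seq=2178 B_ack=5000
After event 1: A_seq=5000 A_ack=2000 B_seq=2314 B_ack=5000
After event 2: A_seq=5000 A_ack=2314 B_seq=2314 B_ack=5000
After event 3: A_seq=5166 A_ack=2314 B_seq=2314 B_ack=5166
After event 4: A_seq=5322 A_ack=2314 B_seq=2314 B_ack=5322
After event 5: A_seq=5389 A_ack=2314 B_seq=2314 B_ack=5389
After event 6: A_seq=5401 A_ack=2314 B_seq=2314 B_ack=5401
After event 7: A_seq=5401 A_ack=2314 B_seq=2314 B_ack=5401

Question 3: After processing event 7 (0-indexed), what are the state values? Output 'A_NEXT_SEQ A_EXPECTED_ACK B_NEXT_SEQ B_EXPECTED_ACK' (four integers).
After event 0: A_seq=5000 A_ack=2000 B_seq=2178 B_ack=5000
After event 1: A_seq=5000 A_ack=2000 B_seq=2314 B_ack=5000
After event 2: A_seq=5000 A_ack=2314 B_seq=2314 B_ack=5000
After event 3: A_seq=5166 A_ack=2314 B_seq=2314 B_ack=5166
After event 4: A_seq=5322 A_ack=2314 B_seq=2314 B_ack=5322
After event 5: A_seq=5389 A_ack=2314 B_seq=2314 B_ack=5389
After event 6: A_seq=5401 A_ack=2314 B_seq=2314 B_ack=5401
After event 7: A_seq=5401 A_ack=2314 B_seq=2314 B_ack=5401

5401 2314 2314 5401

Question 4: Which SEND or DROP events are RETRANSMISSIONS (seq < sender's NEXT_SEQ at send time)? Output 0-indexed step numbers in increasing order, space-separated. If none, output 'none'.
Step 0: DROP seq=2000 -> fresh
Step 1: SEND seq=2178 -> fresh
Step 2: SEND seq=2000 -> retransmit
Step 3: SEND seq=5000 -> fresh
Step 4: SEND seq=5166 -> fresh
Step 5: SEND seq=5322 -> fresh
Step 6: SEND seq=5389 -> fresh
Step 7: SEND seq=2000 -> retransmit

Answer: 2 7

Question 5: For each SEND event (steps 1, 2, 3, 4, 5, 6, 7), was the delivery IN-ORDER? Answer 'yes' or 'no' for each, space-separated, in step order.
Answer: no yes yes yes yes yes no

Derivation:
Step 1: SEND seq=2178 -> out-of-order
Step 2: SEND seq=2000 -> in-order
Step 3: SEND seq=5000 -> in-order
Step 4: SEND seq=5166 -> in-order
Step 5: SEND seq=5322 -> in-order
Step 6: SEND seq=5389 -> in-order
Step 7: SEND seq=2000 -> out-of-order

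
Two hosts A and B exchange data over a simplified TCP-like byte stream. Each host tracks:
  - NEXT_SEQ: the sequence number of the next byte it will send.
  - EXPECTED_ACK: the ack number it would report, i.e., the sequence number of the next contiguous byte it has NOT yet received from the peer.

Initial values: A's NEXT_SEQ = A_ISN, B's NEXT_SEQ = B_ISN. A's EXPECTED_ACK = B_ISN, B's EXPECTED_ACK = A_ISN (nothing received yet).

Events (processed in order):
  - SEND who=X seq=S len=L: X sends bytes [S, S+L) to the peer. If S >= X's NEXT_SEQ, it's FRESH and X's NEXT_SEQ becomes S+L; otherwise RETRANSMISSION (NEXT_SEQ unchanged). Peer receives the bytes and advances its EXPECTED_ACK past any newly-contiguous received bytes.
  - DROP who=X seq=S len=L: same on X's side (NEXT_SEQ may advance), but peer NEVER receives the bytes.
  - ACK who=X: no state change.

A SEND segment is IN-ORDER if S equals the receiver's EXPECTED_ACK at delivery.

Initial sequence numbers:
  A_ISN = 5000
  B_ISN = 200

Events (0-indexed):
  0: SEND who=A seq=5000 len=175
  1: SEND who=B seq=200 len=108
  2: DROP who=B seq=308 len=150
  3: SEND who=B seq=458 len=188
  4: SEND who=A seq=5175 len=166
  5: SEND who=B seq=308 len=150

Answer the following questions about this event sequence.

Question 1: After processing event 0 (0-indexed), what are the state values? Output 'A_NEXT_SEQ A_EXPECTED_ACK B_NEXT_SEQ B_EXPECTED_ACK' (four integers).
After event 0: A_seq=5175 A_ack=200 B_seq=200 B_ack=5175

5175 200 200 5175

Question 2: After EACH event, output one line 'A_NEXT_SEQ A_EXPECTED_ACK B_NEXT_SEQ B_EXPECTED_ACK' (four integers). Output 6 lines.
5175 200 200 5175
5175 308 308 5175
5175 308 458 5175
5175 308 646 5175
5341 308 646 5341
5341 646 646 5341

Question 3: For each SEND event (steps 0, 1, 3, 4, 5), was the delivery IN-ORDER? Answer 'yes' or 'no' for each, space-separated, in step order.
Answer: yes yes no yes yes

Derivation:
Step 0: SEND seq=5000 -> in-order
Step 1: SEND seq=200 -> in-order
Step 3: SEND seq=458 -> out-of-order
Step 4: SEND seq=5175 -> in-order
Step 5: SEND seq=308 -> in-order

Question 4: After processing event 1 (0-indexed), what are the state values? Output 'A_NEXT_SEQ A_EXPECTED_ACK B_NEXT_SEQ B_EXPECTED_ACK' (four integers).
After event 0: A_seq=5175 A_ack=200 B_seq=200 B_ack=5175
After event 1: A_seq=5175 A_ack=308 B_seq=308 B_ack=5175

5175 308 308 5175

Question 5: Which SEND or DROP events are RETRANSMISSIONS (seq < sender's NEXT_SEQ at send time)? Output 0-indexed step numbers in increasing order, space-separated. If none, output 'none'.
Step 0: SEND seq=5000 -> fresh
Step 1: SEND seq=200 -> fresh
Step 2: DROP seq=308 -> fresh
Step 3: SEND seq=458 -> fresh
Step 4: SEND seq=5175 -> fresh
Step 5: SEND seq=308 -> retransmit

Answer: 5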